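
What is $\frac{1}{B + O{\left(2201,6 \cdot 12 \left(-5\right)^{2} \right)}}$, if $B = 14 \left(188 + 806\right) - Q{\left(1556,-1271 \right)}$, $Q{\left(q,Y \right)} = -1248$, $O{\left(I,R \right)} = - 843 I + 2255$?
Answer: $- \frac{1}{1838024} \approx -5.4406 \cdot 10^{-7}$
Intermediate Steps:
$O{\left(I,R \right)} = 2255 - 843 I$
$B = 15164$ ($B = 14 \left(188 + 806\right) - -1248 = 14 \cdot 994 + 1248 = 13916 + 1248 = 15164$)
$\frac{1}{B + O{\left(2201,6 \cdot 12 \left(-5\right)^{2} \right)}} = \frac{1}{15164 + \left(2255 - 1855443\right)} = \frac{1}{15164 - 1853188} = \frac{1}{-1838024} = - \frac{1}{1838024}$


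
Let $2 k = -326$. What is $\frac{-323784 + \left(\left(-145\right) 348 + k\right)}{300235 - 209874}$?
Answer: $- \frac{374407}{90361} \approx -4.1435$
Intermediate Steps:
$k = -163$ ($k = \frac{1}{2} \left(-326\right) = -163$)
$\frac{-323784 + \left(\left(-145\right) 348 + k\right)}{300235 - 209874} = \frac{-323784 - 50623}{300235 - 209874} = \frac{-323784 - 50623}{90361} = \left(-323784 - 50623\right) \frac{1}{90361} = \left(-374407\right) \frac{1}{90361} = - \frac{374407}{90361}$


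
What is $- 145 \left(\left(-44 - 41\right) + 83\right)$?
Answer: $290$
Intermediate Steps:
$- 145 \left(\left(-44 - 41\right) + 83\right) = - 145 \left(-85 + 83\right) = \left(-145\right) \left(-2\right) = 290$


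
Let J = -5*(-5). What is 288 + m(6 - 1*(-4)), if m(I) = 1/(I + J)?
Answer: 10081/35 ≈ 288.03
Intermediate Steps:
J = 25
m(I) = 1/(25 + I) (m(I) = 1/(I + 25) = 1/(25 + I))
288 + m(6 - 1*(-4)) = 288 + 1/(25 + (6 - 1*(-4))) = 288 + 1/(25 + (6 + 4)) = 288 + 1/(25 + 10) = 288 + 1/35 = 10081/35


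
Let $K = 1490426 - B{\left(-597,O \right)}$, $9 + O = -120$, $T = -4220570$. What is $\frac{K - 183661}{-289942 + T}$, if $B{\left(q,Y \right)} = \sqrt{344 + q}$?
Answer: $- \frac{1306765}{4510512} + \frac{i \sqrt{253}}{4510512} \approx -0.28972 + 3.5264 \cdot 10^{-6} i$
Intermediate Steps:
$O = -129$ ($O = -9 - 120 = -129$)
$K = 1490426 - i \sqrt{253}$ ($K = 1490426 - \sqrt{344 - 597} = 1490426 - \sqrt{-253} = 1490426 - i \sqrt{253} \approx 1.4904 \cdot 10^{6} - 15.906 i$)
$\frac{K - 183661}{-289942 + T} = \frac{\left(1490426 - i \sqrt{253}\right) - 183661}{-289942 - 4220570} = \frac{1306765 - i \sqrt{253}}{-4510512} = \left(1306765 - i \sqrt{253}\right) \left(- \frac{1}{4510512}\right) = - \frac{1306765}{4510512} + \frac{i \sqrt{253}}{4510512}$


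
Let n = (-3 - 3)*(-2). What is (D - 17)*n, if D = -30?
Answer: -564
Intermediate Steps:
n = 12 (n = -6*(-2) = 12)
(D - 17)*n = (-30 - 17)*12 = -47*12 = -564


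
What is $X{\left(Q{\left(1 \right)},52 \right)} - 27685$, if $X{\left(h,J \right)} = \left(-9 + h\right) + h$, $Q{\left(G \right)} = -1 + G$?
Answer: $-27694$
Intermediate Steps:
$X{\left(h,J \right)} = -9 + 2 h$
$X{\left(Q{\left(1 \right)},52 \right)} - 27685 = \left(-9 + 2 \left(-1 + 1\right)\right) - 27685 = \left(-9 + 2 \cdot 0\right) - 27685 = \left(-9 + 0\right) - 27685 = -9 - 27685 = -27694$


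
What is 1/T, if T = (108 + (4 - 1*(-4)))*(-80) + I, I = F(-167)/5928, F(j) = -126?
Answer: -988/9168661 ≈ -0.00010776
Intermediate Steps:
I = -21/988 (I = -126/5928 = -126*1/5928 = -21/988 ≈ -0.021255)
T = -9168661/988 (T = (108 + (4 - 1*(-4)))*(-80) - 21/988 = (108 + (4 + 4))*(-80) - 21/988 = (108 + 8)*(-80) - 21/988 = 116*(-80) - 21/988 = -9280 - 21/988 = -9168661/988 ≈ -9280.0)
1/T = 1/(-9168661/988) = -988/9168661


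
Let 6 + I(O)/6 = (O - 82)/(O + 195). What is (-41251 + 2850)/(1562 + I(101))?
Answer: -5683348/225905 ≈ -25.158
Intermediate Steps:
I(O) = -36 + 6*(-82 + O)/(195 + O) (I(O) = -36 + 6*((O - 82)/(O + 195)) = -36 + 6*((-82 + O)/(195 + O)) = -36 + 6*(-82 + O)/(195 + O))
(-41251 + 2850)/(1562 + I(101)) = (-41251 + 2850)/(1562 + 6*(-1252 - 5*101)/(195 + 101)) = -38401/(1562 + 6*(-1252 - 505)/296) = -38401/(1562 + 6*(1/296)*(-1757)) = -38401/(1562 - 5271/148) = -38401/225905/148 = -38401*148/225905 = -5683348/225905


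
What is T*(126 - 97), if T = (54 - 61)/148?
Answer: -203/148 ≈ -1.3716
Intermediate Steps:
T = -7/148 (T = -7*1/148 = -7/148 ≈ -0.047297)
T*(126 - 97) = -7*(126 - 97)/148 = -7/148*29 = -203/148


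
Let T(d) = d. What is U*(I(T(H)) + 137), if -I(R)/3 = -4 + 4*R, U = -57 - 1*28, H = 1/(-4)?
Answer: -12920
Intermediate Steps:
H = -¼ ≈ -0.25000
U = -85 (U = -57 - 28 = -85)
I(R) = 12 - 12*R (I(R) = -3*(-4 + 4*R) = 12 - 12*R)
U*(I(T(H)) + 137) = -85*((12 - 12*(-¼)) + 137) = -85*((12 + 3) + 137) = -85*(15 + 137) = -85*152 = -12920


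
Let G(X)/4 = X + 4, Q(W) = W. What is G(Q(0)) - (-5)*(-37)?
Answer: -169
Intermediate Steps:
G(X) = 16 + 4*X (G(X) = 4*(X + 4) = 4*(4 + X) = 16 + 4*X)
G(Q(0)) - (-5)*(-37) = (16 + 4*0) - (-5)*(-37) = (16 + 0) - 1*185 = 16 - 185 = -169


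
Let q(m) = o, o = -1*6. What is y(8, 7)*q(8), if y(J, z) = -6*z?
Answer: 252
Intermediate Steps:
o = -6
q(m) = -6
y(8, 7)*q(8) = -6*7*(-6) = -42*(-6) = 252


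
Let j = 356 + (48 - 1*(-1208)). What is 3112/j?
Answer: 778/403 ≈ 1.9305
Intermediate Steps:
j = 1612 (j = 356 + (48 + 1208) = 356 + 1256 = 1612)
3112/j = 3112/1612 = 3112*(1/1612) = 778/403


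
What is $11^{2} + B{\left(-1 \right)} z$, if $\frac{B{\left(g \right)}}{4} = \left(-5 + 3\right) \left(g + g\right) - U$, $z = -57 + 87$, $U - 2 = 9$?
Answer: $-719$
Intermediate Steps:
$U = 11$ ($U = 2 + 9 = 11$)
$z = 30$
$B{\left(g \right)} = -44 - 16 g$ ($B{\left(g \right)} = 4 \left(\left(-5 + 3\right) \left(g + g\right) - 11\right) = 4 \left(- 2 \cdot 2 g - 11\right) = 4 \left(- 4 g - 11\right) = 4 \left(-11 - 4 g\right) = -44 - 16 g$)
$11^{2} + B{\left(-1 \right)} z = 11^{2} + \left(-44 - -16\right) 30 = 121 + \left(-44 + 16\right) 30 = 121 - 840 = -719$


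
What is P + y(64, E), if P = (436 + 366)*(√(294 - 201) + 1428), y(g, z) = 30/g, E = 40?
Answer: 36648207/32 + 802*√93 ≈ 1.1530e+6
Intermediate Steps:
P = 1145256 + 802*√93 (P = 802*(√93 + 1428) = 802*(1428 + √93) = 1145256 + 802*√93 ≈ 1.1530e+6)
P + y(64, E) = (1145256 + 802*√93) + 30/64 = (1145256 + 802*√93) + 30*(1/64) = (1145256 + 802*√93) + 15/32 = 36648207/32 + 802*√93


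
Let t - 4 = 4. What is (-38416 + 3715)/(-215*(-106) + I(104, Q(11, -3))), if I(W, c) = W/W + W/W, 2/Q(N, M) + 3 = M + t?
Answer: -34701/22792 ≈ -1.5225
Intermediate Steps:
t = 8 (t = 4 + 4 = 8)
Q(N, M) = 2/(5 + M) (Q(N, M) = 2/(-3 + (M + 8)) = 2/(-3 + (8 + M)) = 2/(5 + M))
I(W, c) = 2 (I(W, c) = 1 + 1 = 2)
(-38416 + 3715)/(-215*(-106) + I(104, Q(11, -3))) = (-38416 + 3715)/(-215*(-106) + 2) = -34701/(22790 + 2) = -34701/22792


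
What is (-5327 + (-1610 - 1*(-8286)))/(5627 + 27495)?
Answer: 1349/33122 ≈ 0.040728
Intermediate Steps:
(-5327 + (-1610 - 1*(-8286)))/(5627 + 27495) = (-5327 + (-1610 + 8286))/33122 = (-5327 + 6676)*(1/33122) = 1349*(1/33122) = 1349/33122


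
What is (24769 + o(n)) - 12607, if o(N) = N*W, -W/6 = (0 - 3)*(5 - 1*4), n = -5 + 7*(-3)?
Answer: 11694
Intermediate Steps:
n = -26 (n = -5 - 21 = -26)
W = 18 (W = -6*(0 - 3)*(5 - 1*4) = -(-18)*(5 - 4) = -(-18) = -6*(-3) = 18)
o(N) = 18*N (o(N) = N*18 = 18*N)
(24769 + o(n)) - 12607 = (24769 + 18*(-26)) - 12607 = (24769 - 468) - 12607 = 24301 - 12607 = 11694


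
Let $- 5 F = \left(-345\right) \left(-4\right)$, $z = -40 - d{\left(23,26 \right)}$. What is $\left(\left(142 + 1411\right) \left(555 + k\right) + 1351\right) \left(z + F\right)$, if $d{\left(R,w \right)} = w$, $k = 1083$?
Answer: $-870446430$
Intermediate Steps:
$z = -66$ ($z = -40 - 26 = -66$)
$F = -276$ ($F = - \frac{\left(-345\right) \left(-4\right)}{5} = \left(- \frac{1}{5}\right) 1380 = -276$)
$\left(\left(142 + 1411\right) \left(555 + k\right) + 1351\right) \left(z + F\right) = \left(\left(142 + 1411\right) \left(555 + 1083\right) + 1351\right) \left(-66 - 276\right) = \left(1553 \cdot 1638 + 1351\right) \left(-342\right) = \left(2543814 + 1351\right) \left(-342\right) = 2545165 \left(-342\right) = -870446430$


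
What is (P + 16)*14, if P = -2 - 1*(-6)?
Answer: 280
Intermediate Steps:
P = 4 (P = -2 + 6 = 4)
(P + 16)*14 = (4 + 16)*14 = 20*14 = 280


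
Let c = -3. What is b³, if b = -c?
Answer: 27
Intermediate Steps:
b = 3 (b = -1*(-3) = 3)
b³ = 3³ = 27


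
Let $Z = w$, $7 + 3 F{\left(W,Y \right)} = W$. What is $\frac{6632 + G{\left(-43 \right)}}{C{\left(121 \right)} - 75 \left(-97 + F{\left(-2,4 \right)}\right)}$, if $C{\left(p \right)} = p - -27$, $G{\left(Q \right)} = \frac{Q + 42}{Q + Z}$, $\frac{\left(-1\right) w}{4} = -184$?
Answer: $\frac{4595975}{5300064} \approx 0.86716$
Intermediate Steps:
$w = 736$ ($w = \left(-4\right) \left(-184\right) = 736$)
$F{\left(W,Y \right)} = - \frac{7}{3} + \frac{W}{3}$
$Z = 736$
$G{\left(Q \right)} = \frac{42 + Q}{736 + Q}$ ($G{\left(Q \right)} = \frac{Q + 42}{Q + 736} = \frac{42 + Q}{736 + Q}$)
$C{\left(p \right)} = 27 + p$ ($C{\left(p \right)} = p + 27 = 27 + p$)
$\frac{6632 + G{\left(-43 \right)}}{C{\left(121 \right)} - 75 \left(-97 + F{\left(-2,4 \right)}\right)} = \frac{6632 + \frac{42 - 43}{736 - 43}}{\left(27 + 121\right) - 75 \left(-97 + \left(- \frac{7}{3} + \frac{1}{3} \left(-2\right)\right)\right)} = \frac{6632 + \frac{1}{693} \left(-1\right)}{148 - 75 \left(-97 - 3\right)} = \frac{6632 - \frac{1}{693}}{148 - -7500} = \frac{4595975}{693 \left(148 + 7500\right)} = \frac{4595975}{693 \cdot 7648} = \frac{4595975}{693} \cdot \frac{1}{7648} = \frac{4595975}{5300064}$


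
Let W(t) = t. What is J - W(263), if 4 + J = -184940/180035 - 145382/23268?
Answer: -114895455175/418905438 ≈ -274.28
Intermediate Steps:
J = -4723324981/418905438 (J = -4 + (-184940/180035 - 145382/23268) = -4 + (-184940*1/180035 - 145382*1/23268) = -4 + (-36988/36007 - 72691/11634) = -4 - 3047703229/418905438 = -4723324981/418905438 ≈ -11.275)
J - W(263) = -4723324981/418905438 - 1*263 = -4723324981/418905438 - 263 = -114895455175/418905438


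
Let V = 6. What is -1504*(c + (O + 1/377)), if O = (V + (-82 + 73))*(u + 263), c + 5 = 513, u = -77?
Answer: 28348896/377 ≈ 75196.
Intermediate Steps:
c = 508 (c = -5 + 513 = 508)
O = -558 (O = (6 + (-82 + 73))*(-77 + 263) = (6 - 9)*186 = -3*186 = -558)
-1504*(c + (O + 1/377)) = -1504*(508 + (-558 + 1/377)) = -1504*(508 - 210365/377) = -1504*(-18849/377) = 28348896/377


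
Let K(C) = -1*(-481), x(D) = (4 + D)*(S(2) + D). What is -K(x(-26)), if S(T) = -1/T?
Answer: -481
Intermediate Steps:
x(D) = (4 + D)*(-½ + D) (x(D) = (4 + D)*(-1/2 + D) = (4 + D)*(-1*½ + D) = (4 + D)*(-½ + D))
K(C) = 481
-K(x(-26)) = -1*481 = -481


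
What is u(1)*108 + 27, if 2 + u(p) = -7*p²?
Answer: -945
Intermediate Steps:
u(p) = -2 - 7*p²
u(1)*108 + 27 = (-2 - 7*1²)*108 + 27 = (-2 - 7*1)*108 + 27 = (-2 - 7)*108 + 27 = -9*108 + 27 = -972 + 27 = -945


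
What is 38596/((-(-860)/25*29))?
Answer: 48245/1247 ≈ 38.689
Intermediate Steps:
38596/((-(-860)/25*29)) = 38596/((-20*(-43/25)*29)) = 38596/(((172/5)*29)) = 38596/(4988/5) = 38596*(5/4988) = 48245/1247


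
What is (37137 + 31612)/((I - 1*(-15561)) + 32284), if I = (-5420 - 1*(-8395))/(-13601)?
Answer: 133579307/92962410 ≈ 1.4369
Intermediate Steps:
I = -425/1943 (I = (-5420 + 8395)*(-1/13601) = 2975*(-1/13601) = -425/1943 ≈ -0.21873)
(37137 + 31612)/((I - 1*(-15561)) + 32284) = (37137 + 31612)/((-425/1943 - 1*(-15561)) + 32284) = 68749/((-425/1943 + 15561) + 32284) = 68749/(30234598/1943 + 32284) = 68749/(92962410/1943) = 68749*(1943/92962410) = 133579307/92962410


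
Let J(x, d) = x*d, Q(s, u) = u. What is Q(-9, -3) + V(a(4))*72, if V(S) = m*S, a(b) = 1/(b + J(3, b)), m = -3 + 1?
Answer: -12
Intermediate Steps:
m = -2
J(x, d) = d*x
a(b) = 1/(4*b) (a(b) = 1/(b + b*3) = 1/(b + 3*b) = 1/(4*b))
V(S) = -2*S
Q(-9, -3) + V(a(4))*72 = -3 - 1/(2*4)*72 = -3 - 2*1/16*72 = -3 - ⅛*72 = -3 - 9 = -12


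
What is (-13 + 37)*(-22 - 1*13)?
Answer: -840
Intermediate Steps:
(-13 + 37)*(-22 - 1*13) = 24*(-22 - 13) = 24*(-35) = -840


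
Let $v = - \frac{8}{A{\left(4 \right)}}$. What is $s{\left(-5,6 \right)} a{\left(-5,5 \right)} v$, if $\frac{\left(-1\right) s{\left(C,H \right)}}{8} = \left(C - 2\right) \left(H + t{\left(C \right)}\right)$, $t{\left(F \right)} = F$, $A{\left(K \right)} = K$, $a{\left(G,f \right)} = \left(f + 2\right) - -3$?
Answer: $-1120$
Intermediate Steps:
$a{\left(G,f \right)} = 5 + f$ ($a{\left(G,f \right)} = \left(2 + f\right) + 3 = 5 + f$)
$s{\left(C,H \right)} = - 8 \left(-2 + C\right) \left(C + H\right)$ ($s{\left(C,H \right)} = - 8 \left(C - 2\right) \left(H + C\right) = - 8 \left(-2 + C\right) \left(C + H\right)$)
$v = -2$ ($v = - \frac{8}{4} = \left(-8\right) \frac{1}{4} = -2$)
$s{\left(-5,6 \right)} a{\left(-5,5 \right)} v = \left(- 8 \left(-5\right)^{2} + 16 \left(-5\right) + 16 \cdot 6 - \left(-40\right) 6\right) \left(5 + 5\right) \left(-2\right) = \left(\left(-8\right) 25 - 80 + 96 + 240\right) 10 \left(-2\right) = \left(-200 - 80 + 96 + 240\right) 10 \left(-2\right) = 56 \cdot 10 \left(-2\right) = 560 \left(-2\right) = -1120$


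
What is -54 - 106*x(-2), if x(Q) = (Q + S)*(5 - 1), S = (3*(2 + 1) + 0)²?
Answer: -33550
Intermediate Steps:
S = 81 (S = (3*3 + 0)² = (9 + 0)² = 9² = 81)
x(Q) = 324 + 4*Q (x(Q) = (Q + 81)*(5 - 1) = (81 + Q)*4 = 324 + 4*Q)
-54 - 106*x(-2) = -54 - 106*(324 + 4*(-2)) = -54 - 106*(324 - 8) = -54 - 106*316 = -54 - 33496 = -33550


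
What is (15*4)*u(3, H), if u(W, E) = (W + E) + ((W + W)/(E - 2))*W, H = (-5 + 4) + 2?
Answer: -840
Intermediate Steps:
H = 1 (H = -1 + 2 = 1)
u(W, E) = E + W + 2*W²/(-2 + E) (u(W, E) = (E + W) + ((2*W)/(-2 + E))*W = (E + W) + (2*W/(-2 + E))*W = (E + W) + 2*W²/(-2 + E) = E + W + 2*W²/(-2 + E))
(15*4)*u(3, H) = (15*4)*((1² - 2*1 - 2*3 + 2*3² + 1*3)/(-2 + 1)) = 60*((1 - 2 - 6 + 2*9 + 3)/(-1)) = 60*(-(1 - 2 - 6 + 18 + 3)) = 60*(-1*14) = 60*(-14) = -840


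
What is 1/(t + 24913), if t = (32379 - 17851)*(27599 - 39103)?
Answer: -1/167105199 ≈ -5.9843e-9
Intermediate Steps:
t = -167130112 (t = 14528*(-11504) = -167130112)
1/(t + 24913) = 1/(-167130112 + 24913) = 1/(-167105199) = -1/167105199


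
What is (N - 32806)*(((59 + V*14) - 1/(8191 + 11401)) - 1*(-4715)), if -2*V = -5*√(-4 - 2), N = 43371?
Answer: 988167766955/19592 + 369775*I*√6 ≈ 5.0437e+7 + 9.0576e+5*I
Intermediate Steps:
V = 5*I*√6/2 (V = -(-5)*√(-4 - 2)/2 = -(-5)*√(-6)/2 = -(-5)*I*√6/2 = 5*I*√6/2 ≈ 6.1237*I)
(N - 32806)*(((59 + V*14) - 1/(8191 + 11401)) - 1*(-4715)) = (43371 - 32806)*(((59 + (5*I*√6/2)*14) - 1/(8191 + 11401)) - 1*(-4715)) = 10565*(((59 + 35*I*√6) - 1/19592) + 4715) = 10565*((1155927/19592 + 35*I*√6) + 4715) = 10565*(93532207/19592 + 35*I*√6) = 988167766955/19592 + 369775*I*√6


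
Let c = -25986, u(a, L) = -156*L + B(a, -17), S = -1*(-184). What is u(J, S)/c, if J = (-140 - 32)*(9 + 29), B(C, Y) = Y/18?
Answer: 516689/467748 ≈ 1.1046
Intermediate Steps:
B(C, Y) = Y/18 (B(C, Y) = Y*(1/18) = Y/18)
S = 184
J = -6536 (J = -172*38 = -6536)
u(a, L) = -17/18 - 156*L (u(a, L) = -156*L + (1/18)*(-17) = -156*L - 17/18 = -17/18 - 156*L)
u(J, S)/c = (-17/18 - 156*184)/(-25986) = (-17/18 - 28704)*(-1/25986) = -516689/18*(-1/25986) = 516689/467748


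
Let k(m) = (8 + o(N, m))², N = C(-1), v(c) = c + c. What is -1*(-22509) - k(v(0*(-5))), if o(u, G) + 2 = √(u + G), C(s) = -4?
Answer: 22477 - 24*I ≈ 22477.0 - 24.0*I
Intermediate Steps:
v(c) = 2*c
N = -4
o(u, G) = -2 + √(G + u) (o(u, G) = -2 + √(u + G) = -2 + √(G + u))
k(m) = (6 + √(-4 + m))² (k(m) = (8 + (-2 + √(m - 4)))² = (8 + (-2 + √(-4 + m)))² = (6 + √(-4 + m))²)
-1*(-22509) - k(v(0*(-5))) = -1*(-22509) - (6 + √(-4 + 2*(0*(-5))))² = 22509 - (6 + √(-4 + 2*0))² = 22509 - (6 + √(-4 + 0))² = 22509 - (6 + √(-4))² = 22509 - (6 + 2*I)²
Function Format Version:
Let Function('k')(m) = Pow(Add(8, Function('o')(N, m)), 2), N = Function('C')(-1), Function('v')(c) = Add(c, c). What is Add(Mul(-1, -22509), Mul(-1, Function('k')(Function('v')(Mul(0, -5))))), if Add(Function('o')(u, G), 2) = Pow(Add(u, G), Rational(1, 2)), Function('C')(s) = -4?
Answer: Add(22477, Mul(-24, I)) ≈ Add(22477., Mul(-24.000, I))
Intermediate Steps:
Function('v')(c) = Mul(2, c)
N = -4
Function('o')(u, G) = Add(-2, Pow(Add(G, u), Rational(1, 2))) (Function('o')(u, G) = Add(-2, Pow(Add(u, G), Rational(1, 2))) = Add(-2, Pow(Add(G, u), Rational(1, 2))))
Function('k')(m) = Pow(Add(6, Pow(Add(-4, m), Rational(1, 2))), 2) (Function('k')(m) = Pow(Add(8, Add(-2, Pow(Add(m, -4), Rational(1, 2)))), 2) = Pow(Add(8, Add(-2, Pow(Add(-4, m), Rational(1, 2)))), 2) = Pow(Add(6, Pow(Add(-4, m), Rational(1, 2))), 2))
Add(Mul(-1, -22509), Mul(-1, Function('k')(Function('v')(Mul(0, -5))))) = Add(Mul(-1, -22509), Mul(-1, Pow(Add(6, Pow(Add(-4, Mul(2, Mul(0, -5))), Rational(1, 2))), 2))) = Add(22509, Mul(-1, Pow(Add(6, Pow(Add(-4, Mul(2, 0)), Rational(1, 2))), 2))) = Add(22509, Mul(-1, Pow(Add(6, Pow(Add(-4, 0), Rational(1, 2))), 2))) = Add(22509, Mul(-1, Pow(Add(6, Pow(-4, Rational(1, 2))), 2))) = Add(22509, Mul(-1, Pow(Add(6, Mul(2, I)), 2)))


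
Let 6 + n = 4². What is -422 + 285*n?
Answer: 2428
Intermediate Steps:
n = 10 (n = -6 + 4² = -6 + 16 = 10)
-422 + 285*n = -422 + 285*10 = -422 + 2850 = 2428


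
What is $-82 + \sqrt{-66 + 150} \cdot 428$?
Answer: $-82 + 856 \sqrt{21} \approx 3840.7$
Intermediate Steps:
$-82 + \sqrt{-66 + 150} \cdot 428 = -82 + \sqrt{84} \cdot 428 = -82 + 2 \sqrt{21} \cdot 428 = -82 + 856 \sqrt{21}$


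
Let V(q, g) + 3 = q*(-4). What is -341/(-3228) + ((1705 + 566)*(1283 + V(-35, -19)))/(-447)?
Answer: -3469855511/480972 ≈ -7214.3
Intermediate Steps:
V(q, g) = -3 - 4*q (V(q, g) = -3 + q*(-4) = -3 - 4*q)
-341/(-3228) + ((1705 + 566)*(1283 + V(-35, -19)))/(-447) = -341/(-3228) + ((1705 + 566)*(1283 + (-3 - 4*(-35))))/(-447) = -341*(-1/3228) + (2271*(1283 + (-3 + 140)))*(-1/447) = 341/3228 + (2271*(1283 + 137))*(-1/447) = 341/3228 + (2271*1420)*(-1/447) = 341/3228 + 3224820*(-1/447) = 341/3228 - 1074940/149 = -3469855511/480972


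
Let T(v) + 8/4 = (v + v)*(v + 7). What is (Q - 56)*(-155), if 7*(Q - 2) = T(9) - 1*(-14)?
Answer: 12090/7 ≈ 1727.1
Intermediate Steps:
T(v) = -2 + 2*v*(7 + v) (T(v) = -2 + (v + v)*(v + 7) = -2 + (2*v)*(7 + v) = -2 + 2*v*(7 + v))
Q = 314/7 (Q = 2 + ((-2 + 2*9² + 14*9) - 1*(-14))/7 = 2 + ((-2 + 2*81 + 126) + 14)/7 = 2 + ((-2 + 162 + 126) + 14)/7 = 2 + (286 + 14)/7 = 2 + (⅐)*300 = 2 + 300/7 = 314/7 ≈ 44.857)
(Q - 56)*(-155) = (314/7 - 56)*(-155) = -78/7*(-155) = 12090/7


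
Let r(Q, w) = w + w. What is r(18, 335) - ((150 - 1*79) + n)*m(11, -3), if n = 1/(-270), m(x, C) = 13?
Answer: -68297/270 ≈ -252.95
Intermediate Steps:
n = -1/270 ≈ -0.0037037
r(Q, w) = 2*w
r(18, 335) - ((150 - 1*79) + n)*m(11, -3) = 2*335 - ((150 - 1*79) - 1/270)*13 = 670 - ((150 - 79) - 1/270)*13 = 670 - (71 - 1/270)*13 = 670 - 19169*13/270 = 670 - 1*249197/270 = 670 - 249197/270 = -68297/270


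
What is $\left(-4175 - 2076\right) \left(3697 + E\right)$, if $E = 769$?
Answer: $-27916966$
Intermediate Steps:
$\left(-4175 - 2076\right) \left(3697 + E\right) = \left(-4175 - 2076\right) \left(3697 + 769\right) = \left(-6251\right) 4466 = -27916966$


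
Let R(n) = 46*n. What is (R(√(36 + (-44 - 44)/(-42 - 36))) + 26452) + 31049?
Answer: 57501 + 92*√14118/39 ≈ 57781.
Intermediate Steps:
(R(√(36 + (-44 - 44)/(-42 - 36))) + 26452) + 31049 = (46*√(36 + (-44 - 44)/(-42 - 36)) + 26452) + 31049 = (46*√(36 - 88/(-78)) + 26452) + 31049 = (46*√(36 - 88*(-1/78)) + 26452) + 31049 = (46*√(36 + 44/39) + 26452) + 31049 = (46*√(1448/39) + 26452) + 31049 = (46*(2*√14118/39) + 26452) + 31049 = (92*√14118/39 + 26452) + 31049 = (26452 + 92*√14118/39) + 31049 = 57501 + 92*√14118/39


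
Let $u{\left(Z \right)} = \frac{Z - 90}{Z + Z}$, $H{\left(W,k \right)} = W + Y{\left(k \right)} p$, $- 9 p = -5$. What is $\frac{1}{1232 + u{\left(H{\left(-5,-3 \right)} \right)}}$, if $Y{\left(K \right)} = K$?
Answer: $\frac{4}{4957} \approx 0.00080694$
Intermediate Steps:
$p = \frac{5}{9}$ ($p = \left(- \frac{1}{9}\right) \left(-5\right) = \frac{5}{9} \approx 0.55556$)
$H{\left(W,k \right)} = W + \frac{5 k}{9}$ ($H{\left(W,k \right)} = W + k \frac{5}{9} = W + \frac{5 k}{9}$)
$u{\left(Z \right)} = \frac{-90 + Z}{2 Z}$
$\frac{1}{1232 + u{\left(H{\left(-5,-3 \right)} \right)}} = \frac{1}{1232 + \frac{-90 + \left(-5 + \frac{5}{9} \left(-3\right)\right)}{2 \left(-5 + \frac{5}{9} \left(-3\right)\right)}} = \frac{1}{1232 + \frac{-90 - \frac{20}{3}}{2 \left(-5 - \frac{5}{3}\right)}} = \frac{1}{1232 + \frac{-90 - \frac{20}{3}}{2 \left(- \frac{20}{3}\right)}} = \frac{1}{1232 + \frac{1}{2} \left(- \frac{3}{20}\right) \left(- \frac{290}{3}\right)} = \frac{1}{1232 + \frac{29}{4}} = \frac{1}{\frac{4957}{4}} = \frac{4}{4957}$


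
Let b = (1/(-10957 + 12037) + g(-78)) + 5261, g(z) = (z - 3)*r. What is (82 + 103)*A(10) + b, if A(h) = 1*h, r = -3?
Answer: 7942321/1080 ≈ 7354.0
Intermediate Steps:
A(h) = h
g(z) = 9 - 3*z (g(z) = (z - 3)*(-3) = (-3 + z)*(-3) = 9 - 3*z)
b = 5944321/1080 (b = (1/(-10957 + 12037) + (9 - 3*(-78))) + 5261 = (1/1080 + (9 + 234)) + 5261 = (1/1080 + 243) + 5261 = 262441/1080 + 5261 = 5944321/1080 ≈ 5504.0)
(82 + 103)*A(10) + b = (82 + 103)*10 + 5944321/1080 = 185*10 + 5944321/1080 = 1850 + 5944321/1080 = 7942321/1080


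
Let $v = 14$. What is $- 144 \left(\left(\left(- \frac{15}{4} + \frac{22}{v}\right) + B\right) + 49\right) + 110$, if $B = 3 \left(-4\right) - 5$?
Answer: $- \frac{29290}{7} \approx -4184.3$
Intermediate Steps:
$B = -17$ ($B = -12 - 5 = -17$)
$- 144 \left(\left(\left(- \frac{15}{4} + \frac{22}{v}\right) + B\right) + 49\right) + 110 = - 144 \left(\left(\left(- \frac{15}{4} + \frac{22}{14}\right) - 17\right) + 49\right) + 110 = - 144 \left(\left(\left(\left(-15\right) \frac{1}{4} + 22 \cdot \frac{1}{14}\right) - 17\right) + 49\right) + 110 = - 144 \left(\left(\left(- \frac{15}{4} + \frac{11}{7}\right) - 17\right) + 49\right) + 110 = - 144 \left(\left(- \frac{61}{28} - 17\right) + 49\right) + 110 = - 144 \left(- \frac{537}{28} + 49\right) + 110 = \left(-144\right) \frac{835}{28} + 110 = - \frac{30060}{7} + 110 = - \frac{29290}{7}$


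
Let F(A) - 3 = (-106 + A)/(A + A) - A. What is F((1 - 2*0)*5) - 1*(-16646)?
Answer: 166339/10 ≈ 16634.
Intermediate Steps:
F(A) = 3 - A + (-106 + A)/(2*A) (F(A) = 3 + ((-106 + A)/(A + A) - A) = 3 + ((-106 + A)/((2*A)) - A) = 3 + ((-106 + A)*(1/(2*A)) - A) = 3 + ((-106 + A)/(2*A) - A) = 3 + (-A + (-106 + A)/(2*A)) = 3 - A + (-106 + A)/(2*A))
F((1 - 2*0)*5) - 1*(-16646) = (7/2 - (1 - 2*0)*5 - 53*1/(5*(1 - 2*0))) - 1*(-16646) = (7/2 - (1 + 0)*5 - 53*1/(5*(1 + 0))) + 16646 = (7/2 - 5 - 53/(1*5)) + 16646 = (7/2 - 1*5 - 53/5) + 16646 = (7/2 - 5 - 53*1/5) + 16646 = (7/2 - 5 - 53/5) + 16646 = -121/10 + 16646 = 166339/10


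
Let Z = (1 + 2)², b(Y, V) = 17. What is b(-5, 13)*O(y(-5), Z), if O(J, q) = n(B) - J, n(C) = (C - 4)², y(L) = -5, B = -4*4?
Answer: 6885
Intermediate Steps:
Z = 9 (Z = 3² = 9)
B = -16
n(C) = (-4 + C)²
O(J, q) = 400 - J (O(J, q) = (-4 - 16)² - J = (-20)² - J = 400 - J)
b(-5, 13)*O(y(-5), Z) = 17*(400 - 1*(-5)) = 17*(400 + 5) = 17*405 = 6885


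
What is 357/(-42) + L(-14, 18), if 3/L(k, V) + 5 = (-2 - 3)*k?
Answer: -1099/130 ≈ -8.4538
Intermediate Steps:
L(k, V) = 3/(-5 - 5*k) (L(k, V) = 3/(-5 + (-2 - 3)*k) = 3/(-5 - 5*k))
357/(-42) + L(-14, 18) = 357/(-42) - 3/(5 + 5*(-14)) = 357*(-1/42) - 3/(5 - 70) = -17/2 - 3/(-65) = -17/2 - 3*(-1/65) = -17/2 + 3/65 = -1099/130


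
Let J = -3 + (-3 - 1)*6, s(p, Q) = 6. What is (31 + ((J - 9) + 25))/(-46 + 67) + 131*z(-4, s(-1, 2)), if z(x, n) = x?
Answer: -10984/21 ≈ -523.05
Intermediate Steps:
J = -27 (J = -3 - 4*6 = -3 - 24 = -27)
(31 + ((J - 9) + 25))/(-46 + 67) + 131*z(-4, s(-1, 2)) = (31 + ((-27 - 9) + 25))/(-46 + 67) + 131*(-4) = (31 + (-36 + 25))/21 - 524 = (31 - 11)*(1/21) - 524 = 20*(1/21) - 524 = 20/21 - 524 = -10984/21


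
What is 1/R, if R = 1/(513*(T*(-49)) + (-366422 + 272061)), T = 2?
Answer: -144635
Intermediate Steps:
R = -1/144635 (R = 1/(513*(2*(-49)) + (-366422 + 272061)) = 1/(513*(-98) - 94361) = 1/(-50274 - 94361) = 1/(-144635) = -1/144635 ≈ -6.9140e-6)
1/R = 1/(-1/144635) = -144635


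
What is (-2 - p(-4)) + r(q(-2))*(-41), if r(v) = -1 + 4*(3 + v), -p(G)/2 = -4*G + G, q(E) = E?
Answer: -101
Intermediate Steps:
p(G) = 6*G (p(G) = -2*(-4*G + G) = -(-6)*G = 6*G)
r(v) = 11 + 4*v (r(v) = -1 + (12 + 4*v) = 11 + 4*v)
(-2 - p(-4)) + r(q(-2))*(-41) = (-2 - 6*(-4)) + (11 + 4*(-2))*(-41) = (-2 - 1*(-24)) + (11 - 8)*(-41) = (-2 + 24) + 3*(-41) = 22 - 123 = -101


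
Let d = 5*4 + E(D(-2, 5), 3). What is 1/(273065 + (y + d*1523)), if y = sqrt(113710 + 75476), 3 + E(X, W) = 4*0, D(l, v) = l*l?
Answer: 49826/14895750125 - sqrt(189186)/89374500750 ≈ 3.3401e-6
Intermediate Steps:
D(l, v) = l**2
E(X, W) = -3 (E(X, W) = -3 + 4*0 = -3 + 0 = -3)
y = sqrt(189186) ≈ 434.96
d = 17 (d = 5*4 - 3 = 20 - 3 = 17)
1/(273065 + (y + d*1523)) = 1/(273065 + (sqrt(189186) + 17*1523)) = 1/(273065 + (sqrt(189186) + 25891)) = 1/(273065 + (25891 + sqrt(189186))) = 1/(298956 + sqrt(189186))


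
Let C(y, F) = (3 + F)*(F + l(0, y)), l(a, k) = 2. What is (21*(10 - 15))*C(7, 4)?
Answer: -4410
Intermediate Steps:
C(y, F) = (2 + F)*(3 + F) (C(y, F) = (3 + F)*(F + 2) = (3 + F)*(2 + F) = (2 + F)*(3 + F))
(21*(10 - 15))*C(7, 4) = (21*(10 - 15))*(6 + 4² + 5*4) = (21*(-5))*(6 + 16 + 20) = -105*42 = -4410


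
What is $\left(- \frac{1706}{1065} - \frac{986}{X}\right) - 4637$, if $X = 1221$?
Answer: $- \frac{670325069}{144485} \approx -4639.4$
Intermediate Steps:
$\left(- \frac{1706}{1065} - \frac{986}{X}\right) - 4637 = \left(- \frac{1706}{1065} - \frac{986}{1221}\right) - 4637 = - \frac{348124}{144485} - 4637 = - \frac{670325069}{144485}$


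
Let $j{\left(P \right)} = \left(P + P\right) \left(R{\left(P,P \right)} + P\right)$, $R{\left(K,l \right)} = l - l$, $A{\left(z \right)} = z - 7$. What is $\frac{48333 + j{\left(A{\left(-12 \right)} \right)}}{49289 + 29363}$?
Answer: $\frac{49055}{78652} \approx 0.6237$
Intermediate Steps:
$A{\left(z \right)} = -7 + z$
$R{\left(K,l \right)} = 0$
$j{\left(P \right)} = 2 P^{2}$ ($j{\left(P \right)} = \left(P + P\right) \left(0 + P\right) = 2 P P = 2 P^{2}$)
$\frac{48333 + j{\left(A{\left(-12 \right)} \right)}}{49289 + 29363} = \frac{48333 + 2 \left(-7 - 12\right)^{2}}{49289 + 29363} = \frac{48333 + 2 \left(-19\right)^{2}}{78652} = \left(48333 + 2 \cdot 361\right) \frac{1}{78652} = \left(48333 + 722\right) \frac{1}{78652} = 49055 \cdot \frac{1}{78652} = \frac{49055}{78652}$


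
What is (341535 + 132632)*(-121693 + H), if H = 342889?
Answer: 104883843732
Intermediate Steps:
(341535 + 132632)*(-121693 + H) = (341535 + 132632)*(-121693 + 342889) = 474167*221196 = 104883843732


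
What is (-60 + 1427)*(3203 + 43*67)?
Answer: 8316828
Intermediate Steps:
(-60 + 1427)*(3203 + 43*67) = 1367*(3203 + 2881) = 1367*6084 = 8316828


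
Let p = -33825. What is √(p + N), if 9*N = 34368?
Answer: I*√270057/3 ≈ 173.22*I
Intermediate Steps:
N = 11456/3 (N = (⅑)*34368 = 11456/3 ≈ 3818.7)
√(p + N) = √(-33825 + 11456/3) = √(-90019/3) = I*√270057/3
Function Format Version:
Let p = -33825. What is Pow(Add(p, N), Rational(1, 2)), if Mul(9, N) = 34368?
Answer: Mul(Rational(1, 3), I, Pow(270057, Rational(1, 2))) ≈ Mul(173.22, I)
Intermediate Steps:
N = Rational(11456, 3) (N = Mul(Rational(1, 9), 34368) = Rational(11456, 3) ≈ 3818.7)
Pow(Add(p, N), Rational(1, 2)) = Pow(Add(-33825, Rational(11456, 3)), Rational(1, 2)) = Pow(Rational(-90019, 3), Rational(1, 2)) = Mul(Rational(1, 3), I, Pow(270057, Rational(1, 2)))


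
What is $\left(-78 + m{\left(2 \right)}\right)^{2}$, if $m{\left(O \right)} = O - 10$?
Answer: $7396$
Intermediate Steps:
$m{\left(O \right)} = -10 + O$
$\left(-78 + m{\left(2 \right)}\right)^{2} = \left(-78 + \left(-10 + 2\right)\right)^{2} = \left(-78 - 8\right)^{2} = \left(-86\right)^{2} = 7396$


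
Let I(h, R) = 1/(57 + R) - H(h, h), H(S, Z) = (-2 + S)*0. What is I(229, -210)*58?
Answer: -58/153 ≈ -0.37909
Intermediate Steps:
H(S, Z) = 0
I(h, R) = 1/(57 + R) (I(h, R) = 1/(57 + R) - 1*0 = 1/(57 + R) + 0 = 1/(57 + R))
I(229, -210)*58 = 58/(57 - 210) = 58/(-153) = -1/153*58 = -58/153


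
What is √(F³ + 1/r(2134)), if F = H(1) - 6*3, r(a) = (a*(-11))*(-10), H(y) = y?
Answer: I*√559339645215/10670 ≈ 70.093*I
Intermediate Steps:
r(a) = 110*a (r(a) = -11*a*(-10) = 110*a)
F = -17 (F = 1 - 6*3 = 1 - 18 = -17)
√(F³ + 1/r(2134)) = √((-17)³ + 1/(110*2134)) = √(-4913 + 1/234740) = √(-1153277619/234740) = I*√559339645215/10670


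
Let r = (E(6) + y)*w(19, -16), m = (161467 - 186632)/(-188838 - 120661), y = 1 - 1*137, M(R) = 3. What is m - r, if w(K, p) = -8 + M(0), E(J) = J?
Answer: -201149185/309499 ≈ -649.92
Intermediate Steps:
y = -136 (y = 1 - 137 = -136)
w(K, p) = -5 (w(K, p) = -8 + 3 = -5)
m = 25165/309499 (m = -25165/(-309499) = -25165*(-1/309499) = 25165/309499 ≈ 0.081309)
r = 650 (r = (6 - 136)*(-5) = -130*(-5) = 650)
m - r = 25165/309499 - 1*650 = 25165/309499 - 650 = -201149185/309499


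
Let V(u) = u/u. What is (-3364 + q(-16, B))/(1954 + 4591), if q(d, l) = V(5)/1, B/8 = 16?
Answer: -3363/6545 ≈ -0.51383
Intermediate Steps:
B = 128 (B = 8*16 = 128)
V(u) = 1
q(d, l) = 1 (q(d, l) = 1/1 = 1*1 = 1)
(-3364 + q(-16, B))/(1954 + 4591) = (-3364 + 1)/(1954 + 4591) = -3363/6545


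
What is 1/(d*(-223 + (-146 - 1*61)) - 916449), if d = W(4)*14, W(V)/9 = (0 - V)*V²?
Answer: 1/2551071 ≈ 3.9199e-7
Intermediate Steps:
W(V) = -9*V³ (W(V) = 9*((0 - V)*V²) = 9*((-V)*V²) = 9*(-V³) = -9*V³)
d = -8064 (d = -9*4³*14 = -9*64*14 = -576*14 = -8064)
1/(d*(-223 + (-146 - 1*61)) - 916449) = 1/(-8064*(-223 + (-146 - 1*61)) - 916449) = 1/(-8064*(-223 + (-146 - 61)) - 916449) = 1/(-8064*(-223 - 207) - 916449) = 1/(-8064*(-430) - 916449) = 1/(3467520 - 916449) = 1/2551071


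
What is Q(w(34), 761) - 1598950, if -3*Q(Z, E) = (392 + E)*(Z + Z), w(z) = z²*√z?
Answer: -1598950 - 2665736*√34/3 ≈ -6.7802e+6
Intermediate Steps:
w(z) = z^(5/2)
Q(Z, E) = -2*Z*(392 + E)/3 (Q(Z, E) = -(392 + E)*(Z + Z)/3 = -(392 + E)*2*Z/3 = -2*Z*(392 + E)/3)
Q(w(34), 761) - 1598950 = -2*34^(5/2)*(392 + 761)/3 - 1598950 = -⅔*1156*√34*1153 - 1598950 = -2665736*√34/3 - 1598950 = -1598950 - 2665736*√34/3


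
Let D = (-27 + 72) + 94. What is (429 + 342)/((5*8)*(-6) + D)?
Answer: -771/101 ≈ -7.6337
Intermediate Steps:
D = 139 (D = 45 + 94 = 139)
(429 + 342)/((5*8)*(-6) + D) = (429 + 342)/((5*8)*(-6) + 139) = 771/(40*(-6) + 139) = 771/(-240 + 139) = 771/(-101) = 771*(-1/101) = -771/101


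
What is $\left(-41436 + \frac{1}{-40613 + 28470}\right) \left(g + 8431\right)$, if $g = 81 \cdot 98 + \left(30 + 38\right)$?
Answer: $- \frac{8270397345513}{12143} \approx -6.8108 \cdot 10^{8}$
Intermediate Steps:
$g = 8006$ ($g = 7938 + 68 = 8006$)
$\left(-41436 + \frac{1}{-40613 + 28470}\right) \left(g + 8431\right) = \left(-41436 + \frac{1}{-40613 + 28470}\right) \left(8006 + 8431\right) = \left(-41436 + \frac{1}{-12143}\right) 16437 = \left(-41436 - \frac{1}{12143}\right) 16437 = \left(- \frac{503157349}{12143}\right) 16437 = - \frac{8270397345513}{12143}$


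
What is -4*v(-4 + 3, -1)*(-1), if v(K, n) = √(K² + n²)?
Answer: 4*√2 ≈ 5.6569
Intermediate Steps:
-4*v(-4 + 3, -1)*(-1) = -4*√((-4 + 3)² + (-1)²)*(-1) = -4*√((-1)² + 1)*(-1) = -4*√(1 + 1)*(-1) = -4*√2*(-1) = 4*√2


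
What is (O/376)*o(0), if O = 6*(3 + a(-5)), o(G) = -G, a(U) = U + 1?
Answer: 0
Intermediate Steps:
a(U) = 1 + U
O = -6 (O = 6*(3 + (1 - 5)) = 6*(3 - 4) = 6*(-1) = -6)
(O/376)*o(0) = (-6/376)*(-1*0) = -6*1/376*0 = -3/188*0 = 0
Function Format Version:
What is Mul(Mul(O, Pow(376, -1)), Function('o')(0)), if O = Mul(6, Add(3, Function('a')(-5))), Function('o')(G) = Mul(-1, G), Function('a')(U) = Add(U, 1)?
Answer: 0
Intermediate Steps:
Function('a')(U) = Add(1, U)
O = -6 (O = Mul(6, Add(3, Add(1, -5))) = Mul(6, Add(3, -4)) = Mul(6, -1) = -6)
Mul(Mul(O, Pow(376, -1)), Function('o')(0)) = Mul(Mul(-6, Pow(376, -1)), Mul(-1, 0)) = Mul(Mul(-6, Rational(1, 376)), 0) = Mul(Rational(-3, 188), 0) = 0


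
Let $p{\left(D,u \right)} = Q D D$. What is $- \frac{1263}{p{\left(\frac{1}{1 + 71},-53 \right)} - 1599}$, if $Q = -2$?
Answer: $\frac{3273696}{4144609} \approx 0.78987$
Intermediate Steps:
$p{\left(D,u \right)} = - 2 D^{2}$ ($p{\left(D,u \right)} = - 2 D D = - 2 D^{2}$)
$- \frac{1263}{p{\left(\frac{1}{1 + 71},-53 \right)} - 1599} = - \frac{1263}{- 2 \left(\frac{1}{1 + 71}\right)^{2} - 1599} = - \frac{1263}{- 2 \left(\frac{1}{72}\right)^{2} - 1599} = - \frac{1263}{- \frac{2}{5184} - 1599} = - \frac{1263}{\left(-2\right) \frac{1}{5184} - 1599} = - \frac{1263}{- \frac{1}{2592} - 1599} = - \frac{1263}{- \frac{4144609}{2592}} = \left(-1263\right) \left(- \frac{2592}{4144609}\right) = \frac{3273696}{4144609}$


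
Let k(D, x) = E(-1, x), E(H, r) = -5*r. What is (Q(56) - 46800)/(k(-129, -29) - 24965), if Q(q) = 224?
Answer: 11644/6205 ≈ 1.8766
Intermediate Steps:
k(D, x) = -5*x
(Q(56) - 46800)/(k(-129, -29) - 24965) = (224 - 46800)/(-5*(-29) - 24965) = -46576/(145 - 24965) = -46576/(-24820) = -46576*(-1/24820) = 11644/6205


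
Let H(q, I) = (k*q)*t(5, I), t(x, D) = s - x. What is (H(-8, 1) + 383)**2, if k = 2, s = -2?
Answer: 245025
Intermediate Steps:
t(x, D) = -2 - x
H(q, I) = -14*q (H(q, I) = (2*q)*(-2 - 1*5) = (2*q)*(-2 - 5) = (2*q)*(-7) = -14*q)
(H(-8, 1) + 383)**2 = (-14*(-8) + 383)**2 = (112 + 383)**2 = 495**2 = 245025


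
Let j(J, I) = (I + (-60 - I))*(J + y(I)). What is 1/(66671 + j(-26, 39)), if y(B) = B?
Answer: 1/65891 ≈ 1.5177e-5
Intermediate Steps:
j(J, I) = -60*I - 60*J (j(J, I) = (I + (-60 - I))*(J + I) = -60*(I + J) = -60*I - 60*J)
1/(66671 + j(-26, 39)) = 1/(66671 + (-60*39 - 60*(-26))) = 1/(66671 + (-2340 + 1560)) = 1/(66671 - 780) = 1/65891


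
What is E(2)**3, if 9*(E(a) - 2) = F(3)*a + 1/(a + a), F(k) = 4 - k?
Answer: 729/64 ≈ 11.391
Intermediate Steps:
E(a) = 2 + a/9 + 1/(18*a) (E(a) = 2 + ((4 - 1*3)*a + 1/(a + a))/9 = 2 + ((4 - 3)*a + 1/(2*a))/9 = 2 + (1*a + 1/(2*a))/9 = 2 + (a + 1/(2*a))/9 = 2 + (a/9 + 1/(18*a)) = 2 + a/9 + 1/(18*a))
E(2)**3 = (2 + (1/9)*2 + (1/18)/2)**3 = (2 + 2/9 + (1/18)*(1/2))**3 = (2 + 2/9 + 1/36)**3 = (9/4)**3 = 729/64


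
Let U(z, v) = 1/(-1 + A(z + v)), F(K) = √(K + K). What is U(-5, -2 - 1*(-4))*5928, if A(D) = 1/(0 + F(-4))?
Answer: -15808/3 + 3952*I*√2/3 ≈ -5269.3 + 1863.0*I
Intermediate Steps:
F(K) = √2*√K (F(K) = √(2*K) = √2*√K)
A(D) = -I*√2/4 (A(D) = 1/(0 + √2*√(-4)) = 1/(0 + √2*(2*I)) = 1/(0 + 2*I*√2) = 1/(2*I*√2) = -I*√2/4)
U(z, v) = 1/(-1 - I*√2/4)
U(-5, -2 - 1*(-4))*5928 = (-8/9 + 2*I*√2/9)*5928 = -15808/3 + 3952*I*√2/3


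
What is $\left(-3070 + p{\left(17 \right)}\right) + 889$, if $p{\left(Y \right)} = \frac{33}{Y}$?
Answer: $- \frac{37044}{17} \approx -2179.1$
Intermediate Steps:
$\left(-3070 + p{\left(17 \right)}\right) + 889 = \left(-3070 + \frac{33}{17}\right) + 889 = - \frac{52157}{17} + 889 = - \frac{37044}{17}$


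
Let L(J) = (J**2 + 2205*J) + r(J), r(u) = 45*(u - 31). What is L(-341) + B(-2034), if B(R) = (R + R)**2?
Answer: 15896260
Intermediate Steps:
r(u) = -1395 + 45*u (r(u) = 45*(-31 + u) = -1395 + 45*u)
L(J) = -1395 + J**2 + 2250*J (L(J) = (J**2 + 2205*J) + (-1395 + 45*J) = -1395 + J**2 + 2250*J)
B(R) = 4*R**2 (B(R) = (2*R)**2 = 4*R**2)
L(-341) + B(-2034) = (-1395 + (-341)**2 + 2250*(-341)) + 4*(-2034)**2 = (-1395 + 116281 - 767250) + 4*4137156 = -652364 + 16548624 = 15896260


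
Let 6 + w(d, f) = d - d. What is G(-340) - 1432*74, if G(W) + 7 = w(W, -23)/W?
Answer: -18015747/170 ≈ -1.0598e+5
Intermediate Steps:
w(d, f) = -6 (w(d, f) = -6 + (d - d) = -6 + 0 = -6)
G(W) = -7 - 6/W
G(-340) - 1432*74 = (-7 - 6/(-340)) - 1432*74 = (-7 - 6*(-1/340)) - 105968 = (-7 + 3/170) - 105968 = -1187/170 - 105968 = -18015747/170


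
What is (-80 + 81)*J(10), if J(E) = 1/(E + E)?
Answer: 1/20 ≈ 0.050000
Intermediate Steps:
J(E) = 1/(2*E)
(-80 + 81)*J(10) = (-80 + 81)*((1/2)/10) = 1*((1/2)*(1/10)) = 1*(1/20) = 1/20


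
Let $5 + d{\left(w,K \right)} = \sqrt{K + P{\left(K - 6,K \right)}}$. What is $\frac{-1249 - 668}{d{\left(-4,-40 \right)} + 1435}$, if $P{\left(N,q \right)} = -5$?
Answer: $- \frac{548262}{408989} + \frac{5751 i \sqrt{5}}{2044945} \approx -1.3405 + 0.0062885 i$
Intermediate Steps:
$d{\left(w,K \right)} = -5 + \sqrt{-5 + K}$ ($d{\left(w,K \right)} = -5 + \sqrt{K - 5} = -5 + \sqrt{-5 + K}$)
$\frac{-1249 - 668}{d{\left(-4,-40 \right)} + 1435} = \frac{-1249 - 668}{\left(-5 + \sqrt{-5 - 40}\right) + 1435} = - \frac{1917}{\left(-5 + \sqrt{-45}\right) + 1435} = - \frac{1917}{\left(-5 + 3 i \sqrt{5}\right) + 1435} = - \frac{1917}{1430 + 3 i \sqrt{5}}$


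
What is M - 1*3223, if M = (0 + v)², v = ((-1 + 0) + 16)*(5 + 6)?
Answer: 24002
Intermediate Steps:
v = 165 (v = (-1 + 16)*11 = 15*11 = 165)
M = 27225 (M = (0 + 165)² = 165² = 27225)
M - 1*3223 = 27225 - 1*3223 = 27225 - 3223 = 24002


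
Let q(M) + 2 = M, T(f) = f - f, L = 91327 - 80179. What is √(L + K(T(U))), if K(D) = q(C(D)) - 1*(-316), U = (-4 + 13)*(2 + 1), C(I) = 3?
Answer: √11465 ≈ 107.07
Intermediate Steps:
U = 27 (U = 9*3 = 27)
L = 11148
T(f) = 0
q(M) = -2 + M
K(D) = 317 (K(D) = (-2 + 3) - 1*(-316) = 1 + 316 = 317)
√(L + K(T(U))) = √(11148 + 317) = √11465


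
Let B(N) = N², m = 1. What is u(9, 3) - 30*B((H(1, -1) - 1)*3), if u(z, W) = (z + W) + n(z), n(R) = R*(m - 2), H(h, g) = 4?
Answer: -2427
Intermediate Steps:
n(R) = -R (n(R) = R*(1 - 2) = R*(-1) = -R)
u(z, W) = W (u(z, W) = (z + W) - z = (W + z) - z = W)
u(9, 3) - 30*B((H(1, -1) - 1)*3) = 3 - 30*9*(4 - 1)² = 3 - 30*(3*3)² = 3 - 30*9² = 3 - 30*81 = 3 - 2430 = -2427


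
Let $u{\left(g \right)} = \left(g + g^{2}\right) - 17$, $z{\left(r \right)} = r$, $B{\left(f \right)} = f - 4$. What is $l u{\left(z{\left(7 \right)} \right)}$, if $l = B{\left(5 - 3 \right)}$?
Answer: $-78$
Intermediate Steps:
$B{\left(f \right)} = -4 + f$ ($B{\left(f \right)} = f - 4 = -4 + f$)
$l = -2$ ($l = -4 + \left(5 - 3\right) = -4 + 2 = -2$)
$u{\left(g \right)} = -17 + g + g^{2}$
$l u{\left(z{\left(7 \right)} \right)} = - 2 \left(-17 + 7 + 7^{2}\right) = - 2 \left(-17 + 7 + 49\right) = \left(-2\right) 39 = -78$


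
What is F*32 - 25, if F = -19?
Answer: -633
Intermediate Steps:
F*32 - 25 = -19*32 - 25 = -608 - 25 = -633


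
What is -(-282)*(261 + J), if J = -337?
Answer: -21432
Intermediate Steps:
-(-282)*(261 + J) = -(-282)*(261 - 337) = -(-282)*(-76) = -1*21432 = -21432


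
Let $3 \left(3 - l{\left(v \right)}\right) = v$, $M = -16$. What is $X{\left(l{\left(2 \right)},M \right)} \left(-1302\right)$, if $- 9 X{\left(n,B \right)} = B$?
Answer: $- \frac{6944}{3} \approx -2314.7$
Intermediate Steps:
$l{\left(v \right)} = 3 - \frac{v}{3}$
$X{\left(n,B \right)} = - \frac{B}{9}$
$X{\left(l{\left(2 \right)},M \right)} \left(-1302\right) = \left(- \frac{1}{9}\right) \left(-16\right) \left(-1302\right) = \frac{16}{9} \left(-1302\right) = - \frac{6944}{3}$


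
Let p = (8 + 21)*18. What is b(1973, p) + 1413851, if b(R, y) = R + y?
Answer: 1416346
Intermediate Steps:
p = 522 (p = 29*18 = 522)
b(1973, p) + 1413851 = (1973 + 522) + 1413851 = 2495 + 1413851 = 1416346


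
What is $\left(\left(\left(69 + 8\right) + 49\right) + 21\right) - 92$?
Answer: $55$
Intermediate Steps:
$\left(\left(\left(69 + 8\right) + 49\right) + 21\right) - 92 = \left(\left(77 + 49\right) + 21\right) - 92 = \left(126 + 21\right) - 92 = 147 - 92 = 55$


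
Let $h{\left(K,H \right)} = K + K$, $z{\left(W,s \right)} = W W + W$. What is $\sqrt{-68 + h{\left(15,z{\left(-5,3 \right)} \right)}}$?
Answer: $i \sqrt{38} \approx 6.1644 i$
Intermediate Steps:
$z{\left(W,s \right)} = W + W^{2}$ ($z{\left(W,s \right)} = W^{2} + W = W + W^{2}$)
$h{\left(K,H \right)} = 2 K$
$\sqrt{-68 + h{\left(15,z{\left(-5,3 \right)} \right)}} = \sqrt{-68 + 2 \cdot 15} = \sqrt{-68 + 30} = \sqrt{-38} = i \sqrt{38}$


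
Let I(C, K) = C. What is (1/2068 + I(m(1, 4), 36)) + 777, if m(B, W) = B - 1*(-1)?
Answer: 1610973/2068 ≈ 779.00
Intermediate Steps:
m(B, W) = 1 + B (m(B, W) = B + 1 = 1 + B)
(1/2068 + I(m(1, 4), 36)) + 777 = (1/2068 + (1 + 1)) + 777 = (1/2068 + 2) + 777 = 4137/2068 + 777 = 1610973/2068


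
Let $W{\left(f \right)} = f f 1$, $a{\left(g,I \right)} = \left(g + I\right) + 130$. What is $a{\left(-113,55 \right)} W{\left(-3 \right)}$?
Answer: $648$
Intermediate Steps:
$a{\left(g,I \right)} = 130 + I + g$ ($a{\left(g,I \right)} = \left(I + g\right) + 130 = 130 + I + g$)
$W{\left(f \right)} = f^{2}$ ($W{\left(f \right)} = f f = f^{2}$)
$a{\left(-113,55 \right)} W{\left(-3 \right)} = \left(130 + 55 - 113\right) \left(-3\right)^{2} = 72 \cdot 9 = 648$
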